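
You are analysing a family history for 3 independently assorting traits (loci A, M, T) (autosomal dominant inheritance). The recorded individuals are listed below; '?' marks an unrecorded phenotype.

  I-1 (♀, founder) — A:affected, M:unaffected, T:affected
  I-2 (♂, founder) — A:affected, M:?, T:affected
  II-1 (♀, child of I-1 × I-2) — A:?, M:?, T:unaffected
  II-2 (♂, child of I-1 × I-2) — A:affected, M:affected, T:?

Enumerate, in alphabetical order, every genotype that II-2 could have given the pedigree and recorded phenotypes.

A/I-1 aff ·: Aa|AA
A/I-2 aff ·: Aa|AA
A/II-1 ? I-1×I-2: aa|Aa|AA
A/II-2 aff I-1×I-2: Aa|AA
⇒ A over [I-1,I-2,II-1,II-2]: 15 consistent
M/I-1 un ·: mm
M/I-2 ? ·: Mm|MM
M/II-1 ? I-1×I-2: mm|Mm
M/II-2 aff I-1×I-2: Mm
⇒ M over [I-1,I-2,II-1,II-2]: 3 consistent
T/I-1 aff ·: Tt
T/I-2 aff ·: Tt
T/II-1 un I-1×I-2: tt
T/II-2 ? I-1×I-2: tt|Tt|TT
⇒ T over [I-1,I-2,II-1,II-2]: 3 consistent

II-2 ∈ {AA Mm TT, AA Mm Tt, AA Mm tt, Aa Mm TT, Aa Mm Tt, Aa Mm tt}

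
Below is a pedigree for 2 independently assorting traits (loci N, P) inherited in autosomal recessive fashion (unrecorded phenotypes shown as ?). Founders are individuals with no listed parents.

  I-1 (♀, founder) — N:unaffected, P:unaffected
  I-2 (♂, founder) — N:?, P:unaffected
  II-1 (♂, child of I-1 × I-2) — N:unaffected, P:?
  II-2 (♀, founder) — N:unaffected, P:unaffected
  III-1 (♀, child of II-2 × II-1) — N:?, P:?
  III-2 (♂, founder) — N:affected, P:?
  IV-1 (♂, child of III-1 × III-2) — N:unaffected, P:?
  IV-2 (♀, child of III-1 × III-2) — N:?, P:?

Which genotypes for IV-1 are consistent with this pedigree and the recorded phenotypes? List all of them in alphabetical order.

N/I-1 un ·: NN|Nn
N/I-2 ? ·: NN|Nn|nn
N/II-1 un I-1×I-2: NN|Nn
N/II-2 un ·: NN|Nn
N/III-1 ? II-2×II-1: NN|Nn
N/III-2 aff ·: nn
N/IV-1 un III-1×III-2: Nn
N/IV-2 ? III-1×III-2: Nn|nn
⇒ N over [I-1,I-2,II-1,II-2,III-1,III-2,IV-1,IV-2]: 46 consistent
P/I-1 un ·: PP|Pp
P/I-2 un ·: PP|Pp
P/II-1 ? I-1×I-2: PP|Pp|pp
P/II-2 un ·: PP|Pp
P/III-1 ? II-2×II-1: PP|Pp|pp
P/III-2 ? ·: PP|Pp|pp
P/IV-1 ? III-1×III-2: PP|Pp|pp
P/IV-2 ? III-1×III-2: PP|Pp|pp
⇒ P over [I-1,I-2,II-1,II-2,III-1,III-2,IV-1,IV-2]: 312 consistent

IV-1 ∈ {Nn PP, Nn Pp, Nn pp}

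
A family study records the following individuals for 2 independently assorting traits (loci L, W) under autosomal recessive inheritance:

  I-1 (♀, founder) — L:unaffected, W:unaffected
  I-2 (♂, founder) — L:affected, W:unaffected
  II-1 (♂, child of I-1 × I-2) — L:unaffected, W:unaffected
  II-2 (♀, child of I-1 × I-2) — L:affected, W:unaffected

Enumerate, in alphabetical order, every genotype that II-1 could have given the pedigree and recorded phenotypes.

L/I-1 un ·: Ll
L/I-2 aff ·: ll
L/II-1 un I-1×I-2: Ll
L/II-2 aff I-1×I-2: ll
⇒ L over [I-1,I-2,II-1,II-2]: 1 consistent
W/I-1 un ·: WW|Ww
W/I-2 un ·: WW|Ww
W/II-1 un I-1×I-2: WW|Ww
W/II-2 un I-1×I-2: WW|Ww
⇒ W over [I-1,I-2,II-1,II-2]: 13 consistent

II-1 ∈ {Ll WW, Ll Ww}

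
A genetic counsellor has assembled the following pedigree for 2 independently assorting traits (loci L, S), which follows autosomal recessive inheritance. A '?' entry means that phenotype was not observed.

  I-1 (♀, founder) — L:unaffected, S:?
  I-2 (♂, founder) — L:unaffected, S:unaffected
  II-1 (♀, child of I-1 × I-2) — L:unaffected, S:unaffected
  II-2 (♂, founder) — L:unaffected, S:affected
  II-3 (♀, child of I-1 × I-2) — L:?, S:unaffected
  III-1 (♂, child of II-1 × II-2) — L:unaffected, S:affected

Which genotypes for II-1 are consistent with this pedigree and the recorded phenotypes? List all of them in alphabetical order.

II-1 ∈ {LL Ss, Ll Ss}

L/I-1 un ·: LL|Ll
L/I-2 un ·: LL|Ll
L/II-1 un I-1×I-2: LL|Ll
L/II-2 un ·: LL|Ll
L/II-3 ? I-1×I-2: LL|Ll|ll
L/III-1 un II-1×II-2: LL|Ll
⇒ L over [I-1,I-2,II-1,II-2,II-3,III-1]: 52 consistent
S/I-1 ? ·: SS|Ss|ss
S/I-2 un ·: SS|Ss
S/II-1 un I-1×I-2: Ss
S/II-2 aff ·: ss
S/II-3 un I-1×I-2: SS|Ss
S/III-1 aff II-1×II-2: ss
⇒ S over [I-1,I-2,II-1,II-2,II-3,III-1]: 8 consistent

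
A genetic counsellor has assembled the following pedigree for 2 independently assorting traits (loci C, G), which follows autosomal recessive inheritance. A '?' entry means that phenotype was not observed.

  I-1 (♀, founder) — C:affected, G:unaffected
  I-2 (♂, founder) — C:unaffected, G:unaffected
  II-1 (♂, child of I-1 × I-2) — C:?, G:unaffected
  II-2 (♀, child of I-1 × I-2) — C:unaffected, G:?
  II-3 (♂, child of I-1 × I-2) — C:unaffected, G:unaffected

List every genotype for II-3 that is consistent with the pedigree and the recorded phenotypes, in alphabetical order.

C/I-1 aff ·: cc
C/I-2 un ·: CC|Cc
C/II-1 ? I-1×I-2: Cc|cc
C/II-2 un I-1×I-2: Cc
C/II-3 un I-1×I-2: Cc
⇒ C over [I-1,I-2,II-1,II-2,II-3]: 3 consistent
G/I-1 un ·: GG|Gg
G/I-2 un ·: GG|Gg
G/II-1 un I-1×I-2: GG|Gg
G/II-2 ? I-1×I-2: GG|Gg|gg
G/II-3 un I-1×I-2: GG|Gg
⇒ G over [I-1,I-2,II-1,II-2,II-3]: 29 consistent

II-3 ∈ {Cc GG, Cc Gg}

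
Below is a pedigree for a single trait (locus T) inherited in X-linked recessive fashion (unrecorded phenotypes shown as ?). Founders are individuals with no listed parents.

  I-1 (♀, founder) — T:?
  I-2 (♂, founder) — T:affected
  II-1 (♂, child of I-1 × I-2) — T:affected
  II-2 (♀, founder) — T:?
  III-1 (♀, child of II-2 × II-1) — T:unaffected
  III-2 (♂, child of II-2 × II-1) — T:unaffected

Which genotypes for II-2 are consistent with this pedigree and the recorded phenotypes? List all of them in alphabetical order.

T/I-1 ? ·: X^TX^t|X^tX^t
T/I-2 aff ·: X^tY
T/II-1 aff I-1×I-2: X^tY
T/II-2 ? ·: X^TX^T|X^TX^t
T/III-1 un II-2×II-1: X^TX^t
T/III-2 un II-2×II-1: X^TY
⇒ T over [I-1,I-2,II-1,II-2,III-1,III-2]: 4 consistent

II-2 ∈ {X^TX^T, X^TX^t}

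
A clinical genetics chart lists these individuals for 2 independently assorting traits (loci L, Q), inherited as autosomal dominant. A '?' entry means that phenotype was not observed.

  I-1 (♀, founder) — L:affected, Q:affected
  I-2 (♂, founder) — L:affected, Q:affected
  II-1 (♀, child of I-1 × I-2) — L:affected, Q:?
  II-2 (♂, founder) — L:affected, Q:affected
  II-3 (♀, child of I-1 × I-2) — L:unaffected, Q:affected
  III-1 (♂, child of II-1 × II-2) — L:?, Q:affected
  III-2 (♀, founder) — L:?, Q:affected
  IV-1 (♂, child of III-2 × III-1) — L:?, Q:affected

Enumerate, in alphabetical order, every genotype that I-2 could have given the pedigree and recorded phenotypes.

I-2 ∈ {Ll QQ, Ll Qq}

L/I-1 aff ·: Ll
L/I-2 aff ·: Ll
L/II-1 aff I-1×I-2: Ll|LL
L/II-2 aff ·: Ll|LL
L/II-3 un I-1×I-2: ll
L/III-1 ? II-1×II-2: ll|Ll|LL
L/III-2 ? ·: ll|Ll|LL
L/IV-1 ? III-2×III-1: ll|Ll|LL
⇒ L over [I-1,I-2,II-1,II-2,II-3,III-1,III-2,IV-1]: 41 consistent
Q/I-1 aff ·: Qq|QQ
Q/I-2 aff ·: Qq|QQ
Q/II-1 ? I-1×I-2: qq|Qq|QQ
Q/II-2 aff ·: Qq|QQ
Q/II-3 aff I-1×I-2: Qq|QQ
Q/III-1 aff II-1×II-2: Qq|QQ
Q/III-2 aff ·: Qq|QQ
Q/IV-1 aff III-2×III-1: Qq|QQ
⇒ Q over [I-1,I-2,II-1,II-2,II-3,III-1,III-2,IV-1]: 170 consistent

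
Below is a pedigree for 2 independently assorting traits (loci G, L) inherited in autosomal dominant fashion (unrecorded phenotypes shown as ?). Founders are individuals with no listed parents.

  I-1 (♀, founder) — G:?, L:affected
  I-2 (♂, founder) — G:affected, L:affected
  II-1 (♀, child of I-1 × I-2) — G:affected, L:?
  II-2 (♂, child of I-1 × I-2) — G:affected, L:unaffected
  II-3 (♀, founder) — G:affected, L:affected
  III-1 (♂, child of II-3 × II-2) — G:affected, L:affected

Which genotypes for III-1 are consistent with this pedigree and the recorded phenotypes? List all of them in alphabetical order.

III-1 ∈ {GG Ll, Gg Ll}

G/I-1 ? ·: gg|Gg|GG
G/I-2 aff ·: Gg|GG
G/II-1 aff I-1×I-2: Gg|GG
G/II-2 aff I-1×I-2: Gg|GG
G/II-3 aff ·: Gg|GG
G/III-1 aff II-3×II-2: Gg|GG
⇒ G over [I-1,I-2,II-1,II-2,II-3,III-1]: 53 consistent
L/I-1 aff ·: Ll
L/I-2 aff ·: Ll
L/II-1 ? I-1×I-2: ll|Ll|LL
L/II-2 un I-1×I-2: ll
L/II-3 aff ·: Ll|LL
L/III-1 aff II-3×II-2: Ll
⇒ L over [I-1,I-2,II-1,II-2,II-3,III-1]: 6 consistent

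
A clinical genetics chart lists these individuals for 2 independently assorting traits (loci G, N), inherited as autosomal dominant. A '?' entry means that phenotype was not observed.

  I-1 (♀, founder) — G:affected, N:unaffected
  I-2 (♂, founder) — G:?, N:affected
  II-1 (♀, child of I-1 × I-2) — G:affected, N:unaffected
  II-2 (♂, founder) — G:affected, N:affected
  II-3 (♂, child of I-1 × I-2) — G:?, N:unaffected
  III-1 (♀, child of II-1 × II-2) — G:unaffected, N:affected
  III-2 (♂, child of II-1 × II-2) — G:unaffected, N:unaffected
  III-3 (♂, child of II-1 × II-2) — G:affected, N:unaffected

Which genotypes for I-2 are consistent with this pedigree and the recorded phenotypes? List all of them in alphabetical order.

G/I-1 aff ·: Gg|GG
G/I-2 ? ·: gg|Gg|GG
G/II-1 aff I-1×I-2: Gg
G/II-2 aff ·: Gg
G/II-3 ? I-1×I-2: gg|Gg|GG
G/III-1 un II-1×II-2: gg
G/III-2 un II-1×II-2: gg
G/III-3 aff II-1×II-2: Gg|GG
⇒ G over [I-1,I-2,II-1,II-2,II-3,III-1,III-2,III-3]: 20 consistent
N/I-1 un ·: nn
N/I-2 aff ·: Nn
N/II-1 un I-1×I-2: nn
N/II-2 aff ·: Nn
N/II-3 un I-1×I-2: nn
N/III-1 aff II-1×II-2: Nn
N/III-2 un II-1×II-2: nn
N/III-3 un II-1×II-2: nn
⇒ N over [I-1,I-2,II-1,II-2,II-3,III-1,III-2,III-3]: 1 consistent

I-2 ∈ {GG Nn, Gg Nn, gg Nn}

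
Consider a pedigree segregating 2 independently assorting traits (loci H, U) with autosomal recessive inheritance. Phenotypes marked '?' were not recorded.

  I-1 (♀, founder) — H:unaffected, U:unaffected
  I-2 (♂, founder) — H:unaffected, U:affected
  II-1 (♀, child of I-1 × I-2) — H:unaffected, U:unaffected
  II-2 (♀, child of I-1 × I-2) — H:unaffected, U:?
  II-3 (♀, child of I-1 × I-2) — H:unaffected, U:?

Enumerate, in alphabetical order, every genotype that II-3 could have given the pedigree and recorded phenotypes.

H/I-1 un ·: HH|Hh
H/I-2 un ·: HH|Hh
H/II-1 un I-1×I-2: HH|Hh
H/II-2 un I-1×I-2: HH|Hh
H/II-3 un I-1×I-2: HH|Hh
⇒ H over [I-1,I-2,II-1,II-2,II-3]: 25 consistent
U/I-1 un ·: UU|Uu
U/I-2 aff ·: uu
U/II-1 un I-1×I-2: Uu
U/II-2 ? I-1×I-2: Uu|uu
U/II-3 ? I-1×I-2: Uu|uu
⇒ U over [I-1,I-2,II-1,II-2,II-3]: 5 consistent

II-3 ∈ {HH Uu, HH uu, Hh Uu, Hh uu}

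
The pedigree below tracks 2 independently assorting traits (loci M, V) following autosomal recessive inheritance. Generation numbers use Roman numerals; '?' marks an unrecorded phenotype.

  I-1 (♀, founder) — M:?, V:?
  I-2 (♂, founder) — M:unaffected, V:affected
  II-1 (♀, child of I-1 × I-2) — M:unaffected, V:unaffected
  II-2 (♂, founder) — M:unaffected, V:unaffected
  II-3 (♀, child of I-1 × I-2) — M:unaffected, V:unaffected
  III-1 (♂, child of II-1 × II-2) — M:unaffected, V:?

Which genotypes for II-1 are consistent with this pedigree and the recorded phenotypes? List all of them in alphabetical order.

II-1 ∈ {MM Vv, Mm Vv}

M/I-1 ? ·: MM|Mm|mm
M/I-2 un ·: MM|Mm
M/II-1 un I-1×I-2: MM|Mm
M/II-2 un ·: MM|Mm
M/II-3 un I-1×I-2: MM|Mm
M/III-1 un II-1×II-2: MM|Mm
⇒ M over [I-1,I-2,II-1,II-2,II-3,III-1]: 53 consistent
V/I-1 ? ·: VV|Vv
V/I-2 aff ·: vv
V/II-1 un I-1×I-2: Vv
V/II-2 un ·: VV|Vv
V/II-3 un I-1×I-2: Vv
V/III-1 ? II-1×II-2: VV|Vv|vv
⇒ V over [I-1,I-2,II-1,II-2,II-3,III-1]: 10 consistent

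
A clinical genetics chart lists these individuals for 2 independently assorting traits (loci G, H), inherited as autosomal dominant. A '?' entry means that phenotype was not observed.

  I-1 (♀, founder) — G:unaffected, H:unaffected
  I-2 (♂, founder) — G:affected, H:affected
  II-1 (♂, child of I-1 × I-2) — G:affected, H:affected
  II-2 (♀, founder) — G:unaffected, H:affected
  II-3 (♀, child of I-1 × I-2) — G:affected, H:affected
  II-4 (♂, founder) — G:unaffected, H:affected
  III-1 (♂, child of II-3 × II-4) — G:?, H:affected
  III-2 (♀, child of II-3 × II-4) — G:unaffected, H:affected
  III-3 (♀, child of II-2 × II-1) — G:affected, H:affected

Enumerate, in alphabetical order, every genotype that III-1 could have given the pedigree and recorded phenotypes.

G/I-1 un ·: gg
G/I-2 aff ·: Gg|GG
G/II-1 aff I-1×I-2: Gg
G/II-2 un ·: gg
G/II-3 aff I-1×I-2: Gg
G/II-4 un ·: gg
G/III-1 ? II-3×II-4: gg|Gg
G/III-2 un II-3×II-4: gg
G/III-3 aff II-2×II-1: Gg
⇒ G over [I-1,I-2,II-1,II-2,II-3,II-4,III-1,III-2,III-3]: 4 consistent
H/I-1 un ·: hh
H/I-2 aff ·: Hh|HH
H/II-1 aff I-1×I-2: Hh
H/II-2 aff ·: Hh|HH
H/II-3 aff I-1×I-2: Hh
H/II-4 aff ·: Hh|HH
H/III-1 aff II-3×II-4: Hh|HH
H/III-2 aff II-3×II-4: Hh|HH
H/III-3 aff II-2×II-1: Hh|HH
⇒ H over [I-1,I-2,II-1,II-2,II-3,II-4,III-1,III-2,III-3]: 64 consistent

III-1 ∈ {Gg HH, Gg Hh, gg HH, gg Hh}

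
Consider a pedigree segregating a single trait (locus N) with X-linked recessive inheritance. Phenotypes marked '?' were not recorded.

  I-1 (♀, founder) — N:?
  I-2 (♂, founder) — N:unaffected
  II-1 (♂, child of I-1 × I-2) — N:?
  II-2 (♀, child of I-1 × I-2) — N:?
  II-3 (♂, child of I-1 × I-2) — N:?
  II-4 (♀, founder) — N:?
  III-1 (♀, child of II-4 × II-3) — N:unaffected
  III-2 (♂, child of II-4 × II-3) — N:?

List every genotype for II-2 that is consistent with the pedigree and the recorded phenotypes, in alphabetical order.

N/I-1 ? ·: X^NX^N|X^NX^n|X^nX^n
N/I-2 un ·: X^NY
N/II-1 ? I-1×I-2: X^NY|X^nY
N/II-2 ? I-1×I-2: X^NX^N|X^NX^n
N/II-3 ? I-1×I-2: X^NY|X^nY
N/II-4 ? ·: X^NX^N|X^NX^n|X^nX^n
N/III-1 un II-4×II-3: X^NX^N|X^NX^n
N/III-2 ? II-4×II-3: X^NY|X^nY
⇒ N over [I-1,I-2,II-1,II-2,II-3,II-4,III-1,III-2]: 45 consistent

II-2 ∈ {X^NX^N, X^NX^n}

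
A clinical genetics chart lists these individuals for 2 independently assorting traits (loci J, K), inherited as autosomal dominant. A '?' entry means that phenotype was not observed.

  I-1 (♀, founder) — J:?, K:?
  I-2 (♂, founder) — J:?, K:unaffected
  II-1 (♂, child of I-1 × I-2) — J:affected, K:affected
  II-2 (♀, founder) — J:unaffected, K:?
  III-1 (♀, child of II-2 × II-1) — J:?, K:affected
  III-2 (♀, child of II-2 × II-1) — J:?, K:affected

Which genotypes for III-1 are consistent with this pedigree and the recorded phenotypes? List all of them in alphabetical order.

J/I-1 ? ·: jj|Jj|JJ
J/I-2 ? ·: jj|Jj|JJ
J/II-1 aff I-1×I-2: Jj|JJ
J/II-2 un ·: jj
J/III-1 ? II-2×II-1: jj|Jj
J/III-2 ? II-2×II-1: jj|Jj
⇒ J over [I-1,I-2,II-1,II-2,III-1,III-2]: 32 consistent
K/I-1 ? ·: Kk|KK
K/I-2 un ·: kk
K/II-1 aff I-1×I-2: Kk
K/II-2 ? ·: kk|Kk|KK
K/III-1 aff II-2×II-1: Kk|KK
K/III-2 aff II-2×II-1: Kk|KK
⇒ K over [I-1,I-2,II-1,II-2,III-1,III-2]: 18 consistent

III-1 ∈ {Jj KK, Jj Kk, jj KK, jj Kk}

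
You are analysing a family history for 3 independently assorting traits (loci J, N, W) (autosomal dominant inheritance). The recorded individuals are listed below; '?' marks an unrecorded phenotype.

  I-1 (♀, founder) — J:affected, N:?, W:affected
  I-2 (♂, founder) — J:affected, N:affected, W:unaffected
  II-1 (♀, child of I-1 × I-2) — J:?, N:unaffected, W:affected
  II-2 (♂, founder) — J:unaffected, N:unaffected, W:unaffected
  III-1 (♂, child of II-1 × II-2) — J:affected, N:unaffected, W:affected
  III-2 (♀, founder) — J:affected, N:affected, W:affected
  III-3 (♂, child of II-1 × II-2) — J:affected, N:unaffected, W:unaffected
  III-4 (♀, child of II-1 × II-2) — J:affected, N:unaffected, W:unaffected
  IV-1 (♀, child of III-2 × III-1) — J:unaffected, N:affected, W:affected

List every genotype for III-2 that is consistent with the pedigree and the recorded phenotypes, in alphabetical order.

III-2 ∈ {Jj NN WW, Jj NN Ww, Jj Nn WW, Jj Nn Ww}

J/I-1 aff ·: Jj|JJ
J/I-2 aff ·: Jj|JJ
J/II-1 ? I-1×I-2: Jj|JJ
J/II-2 un ·: jj
J/III-1 aff II-1×II-2: Jj
J/III-2 aff ·: Jj
J/III-3 aff II-1×II-2: Jj
J/III-4 aff II-1×II-2: Jj
J/IV-1 un III-2×III-1: jj
⇒ J over [I-1,I-2,II-1,II-2,III-1,III-2,III-3,III-4,IV-1]: 7 consistent
N/I-1 ? ·: nn|Nn
N/I-2 aff ·: Nn
N/II-1 un I-1×I-2: nn
N/II-2 un ·: nn
N/III-1 un II-1×II-2: nn
N/III-2 aff ·: Nn|NN
N/III-3 un II-1×II-2: nn
N/III-4 un II-1×II-2: nn
N/IV-1 aff III-2×III-1: Nn
⇒ N over [I-1,I-2,II-1,II-2,III-1,III-2,III-3,III-4,IV-1]: 4 consistent
W/I-1 aff ·: Ww|WW
W/I-2 un ·: ww
W/II-1 aff I-1×I-2: Ww
W/II-2 un ·: ww
W/III-1 aff II-1×II-2: Ww
W/III-2 aff ·: Ww|WW
W/III-3 un II-1×II-2: ww
W/III-4 un II-1×II-2: ww
W/IV-1 aff III-2×III-1: Ww|WW
⇒ W over [I-1,I-2,II-1,II-2,III-1,III-2,III-3,III-4,IV-1]: 8 consistent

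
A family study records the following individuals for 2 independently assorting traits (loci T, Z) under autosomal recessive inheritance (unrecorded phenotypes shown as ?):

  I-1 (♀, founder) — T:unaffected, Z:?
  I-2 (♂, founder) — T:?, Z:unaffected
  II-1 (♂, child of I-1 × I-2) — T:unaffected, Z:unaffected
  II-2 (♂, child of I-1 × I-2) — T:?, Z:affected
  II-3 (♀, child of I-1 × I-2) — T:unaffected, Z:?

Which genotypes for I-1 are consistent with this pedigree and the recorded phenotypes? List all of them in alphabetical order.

T/I-1 un ·: TT|Tt
T/I-2 ? ·: TT|Tt|tt
T/II-1 un I-1×I-2: TT|Tt
T/II-2 ? I-1×I-2: TT|Tt|tt
T/II-3 un I-1×I-2: TT|Tt
⇒ T over [I-1,I-2,II-1,II-2,II-3]: 32 consistent
Z/I-1 ? ·: Zz|zz
Z/I-2 un ·: Zz
Z/II-1 un I-1×I-2: ZZ|Zz
Z/II-2 aff I-1×I-2: zz
Z/II-3 ? I-1×I-2: ZZ|Zz|zz
⇒ Z over [I-1,I-2,II-1,II-2,II-3]: 8 consistent

I-1 ∈ {TT Zz, TT zz, Tt Zz, Tt zz}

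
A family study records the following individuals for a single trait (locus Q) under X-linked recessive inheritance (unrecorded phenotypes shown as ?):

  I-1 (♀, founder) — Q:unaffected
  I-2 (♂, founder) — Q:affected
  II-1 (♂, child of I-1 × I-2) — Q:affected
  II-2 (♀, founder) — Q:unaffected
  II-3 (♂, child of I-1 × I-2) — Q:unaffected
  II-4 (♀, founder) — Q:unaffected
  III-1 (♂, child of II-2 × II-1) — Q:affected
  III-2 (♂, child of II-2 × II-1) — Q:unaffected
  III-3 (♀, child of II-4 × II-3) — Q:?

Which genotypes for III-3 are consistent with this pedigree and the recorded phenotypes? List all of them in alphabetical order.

Q/I-1 un ·: X^QX^q
Q/I-2 aff ·: X^qY
Q/II-1 aff I-1×I-2: X^qY
Q/II-2 un ·: X^QX^q
Q/II-3 un I-1×I-2: X^QY
Q/II-4 un ·: X^QX^Q|X^QX^q
Q/III-1 aff II-2×II-1: X^qY
Q/III-2 un II-2×II-1: X^QY
Q/III-3 ? II-4×II-3: X^QX^Q|X^QX^q
⇒ Q over [I-1,I-2,II-1,II-2,II-3,II-4,III-1,III-2,III-3]: 3 consistent

III-3 ∈ {X^QX^Q, X^QX^q}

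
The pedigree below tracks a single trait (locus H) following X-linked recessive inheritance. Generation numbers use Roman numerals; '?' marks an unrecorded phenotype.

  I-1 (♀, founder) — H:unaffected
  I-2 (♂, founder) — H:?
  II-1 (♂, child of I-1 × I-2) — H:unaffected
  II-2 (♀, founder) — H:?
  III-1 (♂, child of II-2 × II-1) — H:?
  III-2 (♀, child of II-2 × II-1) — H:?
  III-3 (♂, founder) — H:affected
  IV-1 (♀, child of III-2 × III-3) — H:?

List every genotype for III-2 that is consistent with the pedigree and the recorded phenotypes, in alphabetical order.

III-2 ∈ {X^HX^H, X^HX^h}

H/I-1 un ·: X^HX^H|X^HX^h
H/I-2 ? ·: X^HY|X^hY
H/II-1 un I-1×I-2: X^HY
H/II-2 ? ·: X^HX^H|X^HX^h|X^hX^h
H/III-1 ? II-2×II-1: X^HY|X^hY
H/III-2 ? II-2×II-1: X^HX^H|X^HX^h
H/III-3 aff ·: X^hY
H/IV-1 ? III-2×III-3: X^HX^h|X^hX^h
⇒ H over [I-1,I-2,II-1,II-2,III-1,III-2,III-3,IV-1]: 36 consistent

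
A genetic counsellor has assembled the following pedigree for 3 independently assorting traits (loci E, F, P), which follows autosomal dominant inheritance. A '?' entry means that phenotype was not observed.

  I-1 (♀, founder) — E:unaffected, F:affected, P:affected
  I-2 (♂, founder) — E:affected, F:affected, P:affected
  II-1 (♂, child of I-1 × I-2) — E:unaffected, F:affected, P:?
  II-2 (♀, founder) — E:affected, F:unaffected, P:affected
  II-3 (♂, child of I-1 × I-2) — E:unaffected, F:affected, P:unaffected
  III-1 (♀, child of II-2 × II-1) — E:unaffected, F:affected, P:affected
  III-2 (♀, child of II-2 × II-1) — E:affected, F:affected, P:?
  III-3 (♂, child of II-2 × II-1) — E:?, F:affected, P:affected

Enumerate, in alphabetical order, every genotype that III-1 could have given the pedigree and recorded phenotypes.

III-1 ∈ {ee Ff PP, ee Ff Pp}

E/I-1 un ·: ee
E/I-2 aff ·: Ee
E/II-1 un I-1×I-2: ee
E/II-2 aff ·: Ee
E/II-3 un I-1×I-2: ee
E/III-1 un II-2×II-1: ee
E/III-2 aff II-2×II-1: Ee
E/III-3 ? II-2×II-1: ee|Ee
⇒ E over [I-1,I-2,II-1,II-2,II-3,III-1,III-2,III-3]: 2 consistent
F/I-1 aff ·: Ff|FF
F/I-2 aff ·: Ff|FF
F/II-1 aff I-1×I-2: Ff|FF
F/II-2 un ·: ff
F/II-3 aff I-1×I-2: Ff|FF
F/III-1 aff II-2×II-1: Ff
F/III-2 aff II-2×II-1: Ff
F/III-3 aff II-2×II-1: Ff
⇒ F over [I-1,I-2,II-1,II-2,II-3,III-1,III-2,III-3]: 13 consistent
P/I-1 aff ·: Pp
P/I-2 aff ·: Pp
P/II-1 ? I-1×I-2: pp|Pp|PP
P/II-2 aff ·: Pp|PP
P/II-3 un I-1×I-2: pp
P/III-1 aff II-2×II-1: Pp|PP
P/III-2 ? II-2×II-1: pp|Pp|PP
P/III-3 aff II-2×II-1: Pp|PP
⇒ P over [I-1,I-2,II-1,II-2,II-3,III-1,III-2,III-3]: 32 consistent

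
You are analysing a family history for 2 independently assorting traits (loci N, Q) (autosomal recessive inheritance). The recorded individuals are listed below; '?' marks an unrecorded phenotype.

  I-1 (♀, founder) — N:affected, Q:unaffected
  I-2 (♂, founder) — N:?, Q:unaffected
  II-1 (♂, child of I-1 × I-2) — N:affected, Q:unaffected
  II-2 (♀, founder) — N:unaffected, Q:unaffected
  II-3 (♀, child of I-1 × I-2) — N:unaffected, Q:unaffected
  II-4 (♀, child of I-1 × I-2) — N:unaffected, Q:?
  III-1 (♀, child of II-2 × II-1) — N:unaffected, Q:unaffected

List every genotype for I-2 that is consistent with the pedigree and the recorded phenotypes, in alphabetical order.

I-2 ∈ {Nn QQ, Nn Qq}

N/I-1 aff ·: nn
N/I-2 ? ·: Nn
N/II-1 aff I-1×I-2: nn
N/II-2 un ·: NN|Nn
N/II-3 un I-1×I-2: Nn
N/II-4 un I-1×I-2: Nn
N/III-1 un II-2×II-1: Nn
⇒ N over [I-1,I-2,II-1,II-2,II-3,II-4,III-1]: 2 consistent
Q/I-1 un ·: QQ|Qq
Q/I-2 un ·: QQ|Qq
Q/II-1 un I-1×I-2: QQ|Qq
Q/II-2 un ·: QQ|Qq
Q/II-3 un I-1×I-2: QQ|Qq
Q/II-4 ? I-1×I-2: QQ|Qq|qq
Q/III-1 un II-2×II-1: QQ|Qq
⇒ Q over [I-1,I-2,II-1,II-2,II-3,II-4,III-1]: 101 consistent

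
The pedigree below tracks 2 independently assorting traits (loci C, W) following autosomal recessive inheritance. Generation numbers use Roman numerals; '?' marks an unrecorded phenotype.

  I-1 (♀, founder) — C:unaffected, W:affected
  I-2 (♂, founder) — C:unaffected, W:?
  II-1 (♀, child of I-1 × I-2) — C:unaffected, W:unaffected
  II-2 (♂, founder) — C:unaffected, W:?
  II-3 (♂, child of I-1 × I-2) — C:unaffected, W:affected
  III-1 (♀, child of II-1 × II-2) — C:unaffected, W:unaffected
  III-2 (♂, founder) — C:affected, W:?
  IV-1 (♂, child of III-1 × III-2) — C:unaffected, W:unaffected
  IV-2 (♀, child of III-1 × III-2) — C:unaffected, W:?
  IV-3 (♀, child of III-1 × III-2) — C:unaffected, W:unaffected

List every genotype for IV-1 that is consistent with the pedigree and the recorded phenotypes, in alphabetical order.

IV-1 ∈ {Cc WW, Cc Ww}

C/I-1 un ·: CC|Cc
C/I-2 un ·: CC|Cc
C/II-1 un I-1×I-2: CC|Cc
C/II-2 un ·: CC|Cc
C/II-3 un I-1×I-2: CC|Cc
C/III-1 un II-1×II-2: CC|Cc
C/III-2 aff ·: cc
C/IV-1 un III-1×III-2: Cc
C/IV-2 un III-1×III-2: Cc
C/IV-3 un III-1×III-2: Cc
⇒ C over [I-1,I-2,II-1,II-2,II-3,III-1,III-2,IV-1,IV-2,IV-3]: 45 consistent
W/I-1 aff ·: ww
W/I-2 ? ·: Ww
W/II-1 un I-1×I-2: Ww
W/II-2 ? ·: WW|Ww|ww
W/II-3 aff I-1×I-2: ww
W/III-1 un II-1×II-2: WW|Ww
W/III-2 ? ·: WW|Ww|ww
W/IV-1 un III-1×III-2: WW|Ww
W/IV-2 ? III-1×III-2: WW|Ww|ww
W/IV-3 un III-1×III-2: WW|Ww
⇒ W over [I-1,I-2,II-1,II-2,II-3,III-1,III-2,IV-1,IV-2,IV-3]: 86 consistent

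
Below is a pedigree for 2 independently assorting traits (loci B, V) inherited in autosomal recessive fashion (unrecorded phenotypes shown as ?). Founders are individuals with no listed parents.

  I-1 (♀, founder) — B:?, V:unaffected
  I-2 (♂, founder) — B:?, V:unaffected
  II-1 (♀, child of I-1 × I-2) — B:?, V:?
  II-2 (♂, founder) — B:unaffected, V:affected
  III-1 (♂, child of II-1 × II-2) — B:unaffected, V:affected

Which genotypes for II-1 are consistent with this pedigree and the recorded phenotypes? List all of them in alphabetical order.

B/I-1 ? ·: BB|Bb|bb
B/I-2 ? ·: BB|Bb|bb
B/II-1 ? I-1×I-2: BB|Bb|bb
B/II-2 un ·: BB|Bb
B/III-1 un II-1×II-2: BB|Bb
⇒ B over [I-1,I-2,II-1,II-2,III-1]: 48 consistent
V/I-1 un ·: VV|Vv
V/I-2 un ·: VV|Vv
V/II-1 ? I-1×I-2: Vv|vv
V/II-2 aff ·: vv
V/III-1 aff II-1×II-2: vv
⇒ V over [I-1,I-2,II-1,II-2,III-1]: 4 consistent

II-1 ∈ {BB Vv, BB vv, Bb Vv, Bb vv, bb Vv, bb vv}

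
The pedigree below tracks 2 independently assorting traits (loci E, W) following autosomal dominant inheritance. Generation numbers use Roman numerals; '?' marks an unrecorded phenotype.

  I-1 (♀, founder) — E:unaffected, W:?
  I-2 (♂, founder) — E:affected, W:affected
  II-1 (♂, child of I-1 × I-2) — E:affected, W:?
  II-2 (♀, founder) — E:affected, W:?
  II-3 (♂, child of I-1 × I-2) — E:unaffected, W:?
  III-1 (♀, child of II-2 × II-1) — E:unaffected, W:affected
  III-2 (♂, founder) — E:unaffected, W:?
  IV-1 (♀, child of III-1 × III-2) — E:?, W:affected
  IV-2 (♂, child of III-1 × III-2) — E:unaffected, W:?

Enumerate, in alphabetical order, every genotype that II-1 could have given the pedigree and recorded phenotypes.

E/I-1 un ·: ee
E/I-2 aff ·: Ee
E/II-1 aff I-1×I-2: Ee
E/II-2 aff ·: Ee
E/II-3 un I-1×I-2: ee
E/III-1 un II-2×II-1: ee
E/III-2 un ·: ee
E/IV-1 ? III-1×III-2: ee
E/IV-2 un III-1×III-2: ee
⇒ E over [I-1,I-2,II-1,II-2,II-3,III-1,III-2,IV-1,IV-2]: 1 consistent
W/I-1 ? ·: ww|Ww|WW
W/I-2 aff ·: Ww|WW
W/II-1 ? I-1×I-2: ww|Ww|WW
W/II-2 ? ·: ww|Ww|WW
W/II-3 ? I-1×I-2: ww|Ww|WW
W/III-1 aff II-2×II-1: Ww|WW
W/III-2 ? ·: ww|Ww|WW
W/IV-1 aff III-1×III-2: Ww|WW
W/IV-2 ? III-1×III-2: ww|Ww|WW
⇒ W over [I-1,I-2,II-1,II-2,II-3,III-1,III-2,IV-1,IV-2]: 888 consistent

II-1 ∈ {Ee WW, Ee Ww, Ee ww}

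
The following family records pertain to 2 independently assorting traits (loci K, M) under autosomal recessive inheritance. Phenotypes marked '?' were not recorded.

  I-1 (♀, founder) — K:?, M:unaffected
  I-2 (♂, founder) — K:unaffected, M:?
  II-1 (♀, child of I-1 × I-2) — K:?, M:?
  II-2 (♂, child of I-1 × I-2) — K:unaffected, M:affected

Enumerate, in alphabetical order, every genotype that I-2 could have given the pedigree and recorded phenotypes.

K/I-1 ? ·: KK|Kk|kk
K/I-2 un ·: KK|Kk
K/II-1 ? I-1×I-2: KK|Kk|kk
K/II-2 un I-1×I-2: KK|Kk
⇒ K over [I-1,I-2,II-1,II-2]: 18 consistent
M/I-1 un ·: Mm
M/I-2 ? ·: Mm|mm
M/II-1 ? I-1×I-2: MM|Mm|mm
M/II-2 aff I-1×I-2: mm
⇒ M over [I-1,I-2,II-1,II-2]: 5 consistent

I-2 ∈ {KK Mm, KK mm, Kk Mm, Kk mm}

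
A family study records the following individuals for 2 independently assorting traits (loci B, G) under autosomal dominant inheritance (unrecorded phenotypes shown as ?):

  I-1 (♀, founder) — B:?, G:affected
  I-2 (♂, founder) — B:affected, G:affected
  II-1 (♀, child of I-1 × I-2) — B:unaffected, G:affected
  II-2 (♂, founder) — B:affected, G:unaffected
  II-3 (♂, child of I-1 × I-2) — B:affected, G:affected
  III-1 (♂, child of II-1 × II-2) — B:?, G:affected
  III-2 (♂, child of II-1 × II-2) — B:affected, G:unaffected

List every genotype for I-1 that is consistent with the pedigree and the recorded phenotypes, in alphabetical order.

I-1 ∈ {Bb GG, Bb Gg, bb GG, bb Gg}

B/I-1 ? ·: bb|Bb
B/I-2 aff ·: Bb
B/II-1 un I-1×I-2: bb
B/II-2 aff ·: Bb|BB
B/II-3 aff I-1×I-2: Bb|BB
B/III-1 ? II-1×II-2: bb|Bb
B/III-2 aff II-1×II-2: Bb
⇒ B over [I-1,I-2,II-1,II-2,II-3,III-1,III-2]: 9 consistent
G/I-1 aff ·: Gg|GG
G/I-2 aff ·: Gg|GG
G/II-1 aff I-1×I-2: Gg
G/II-2 un ·: gg
G/II-3 aff I-1×I-2: Gg|GG
G/III-1 aff II-1×II-2: Gg
G/III-2 un II-1×II-2: gg
⇒ G over [I-1,I-2,II-1,II-2,II-3,III-1,III-2]: 6 consistent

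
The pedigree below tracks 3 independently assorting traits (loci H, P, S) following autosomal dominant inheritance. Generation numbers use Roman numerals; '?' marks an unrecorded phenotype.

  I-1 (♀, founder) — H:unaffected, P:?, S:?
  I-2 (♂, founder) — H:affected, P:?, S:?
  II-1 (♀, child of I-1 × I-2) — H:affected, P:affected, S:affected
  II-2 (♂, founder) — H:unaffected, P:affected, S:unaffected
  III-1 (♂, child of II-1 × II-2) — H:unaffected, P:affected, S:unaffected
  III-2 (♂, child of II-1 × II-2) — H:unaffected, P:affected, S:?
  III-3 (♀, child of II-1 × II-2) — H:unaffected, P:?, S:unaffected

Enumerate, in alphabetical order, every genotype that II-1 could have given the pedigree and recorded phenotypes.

H/I-1 un ·: hh
H/I-2 aff ·: Hh|HH
H/II-1 aff I-1×I-2: Hh
H/II-2 un ·: hh
H/III-1 un II-1×II-2: hh
H/III-2 un II-1×II-2: hh
H/III-3 un II-1×II-2: hh
⇒ H over [I-1,I-2,II-1,II-2,III-1,III-2,III-3]: 2 consistent
P/I-1 ? ·: pp|Pp|PP
P/I-2 ? ·: pp|Pp|PP
P/II-1 aff I-1×I-2: Pp|PP
P/II-2 aff ·: Pp|PP
P/III-1 aff II-1×II-2: Pp|PP
P/III-2 aff II-1×II-2: Pp|PP
P/III-3 ? II-1×II-2: pp|Pp|PP
⇒ P over [I-1,I-2,II-1,II-2,III-1,III-2,III-3]: 176 consistent
S/I-1 ? ·: ss|Ss|SS
S/I-2 ? ·: ss|Ss|SS
S/II-1 aff I-1×I-2: Ss
S/II-2 un ·: ss
S/III-1 un II-1×II-2: ss
S/III-2 ? II-1×II-2: ss|Ss
S/III-3 un II-1×II-2: ss
⇒ S over [I-1,I-2,II-1,II-2,III-1,III-2,III-3]: 14 consistent

II-1 ∈ {Hh PP Ss, Hh Pp Ss}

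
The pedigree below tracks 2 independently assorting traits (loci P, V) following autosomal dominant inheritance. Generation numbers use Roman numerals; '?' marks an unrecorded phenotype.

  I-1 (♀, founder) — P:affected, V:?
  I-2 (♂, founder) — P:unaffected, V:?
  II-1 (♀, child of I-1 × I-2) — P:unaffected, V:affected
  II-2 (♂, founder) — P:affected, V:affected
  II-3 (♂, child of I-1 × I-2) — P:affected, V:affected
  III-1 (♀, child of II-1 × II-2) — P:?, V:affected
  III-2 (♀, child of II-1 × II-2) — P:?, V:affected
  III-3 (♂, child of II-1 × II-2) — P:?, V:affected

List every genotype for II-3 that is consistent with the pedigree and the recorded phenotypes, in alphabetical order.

P/I-1 aff ·: Pp
P/I-2 un ·: pp
P/II-1 un I-1×I-2: pp
P/II-2 aff ·: Pp|PP
P/II-3 aff I-1×I-2: Pp
P/III-1 ? II-1×II-2: pp|Pp
P/III-2 ? II-1×II-2: pp|Pp
P/III-3 ? II-1×II-2: pp|Pp
⇒ P over [I-1,I-2,II-1,II-2,II-3,III-1,III-2,III-3]: 9 consistent
V/I-1 ? ·: vv|Vv|VV
V/I-2 ? ·: vv|Vv|VV
V/II-1 aff I-1×I-2: Vv|VV
V/II-2 aff ·: Vv|VV
V/II-3 aff I-1×I-2: Vv|VV
V/III-1 aff II-1×II-2: Vv|VV
V/III-2 aff II-1×II-2: Vv|VV
V/III-3 aff II-1×II-2: Vv|VV
⇒ V over [I-1,I-2,II-1,II-2,II-3,III-1,III-2,III-3]: 223 consistent

II-3 ∈ {Pp VV, Pp Vv}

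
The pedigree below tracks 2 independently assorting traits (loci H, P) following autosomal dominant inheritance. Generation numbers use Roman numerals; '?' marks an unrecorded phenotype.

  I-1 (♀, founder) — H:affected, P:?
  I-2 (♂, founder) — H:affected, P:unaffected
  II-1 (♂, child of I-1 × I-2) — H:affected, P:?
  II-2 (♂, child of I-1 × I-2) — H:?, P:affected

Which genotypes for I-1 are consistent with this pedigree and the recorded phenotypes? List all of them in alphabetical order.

I-1 ∈ {HH PP, HH Pp, Hh PP, Hh Pp}

H/I-1 aff ·: Hh|HH
H/I-2 aff ·: Hh|HH
H/II-1 aff I-1×I-2: Hh|HH
H/II-2 ? I-1×I-2: hh|Hh|HH
⇒ H over [I-1,I-2,II-1,II-2]: 15 consistent
P/I-1 ? ·: Pp|PP
P/I-2 un ·: pp
P/II-1 ? I-1×I-2: pp|Pp
P/II-2 aff I-1×I-2: Pp
⇒ P over [I-1,I-2,II-1,II-2]: 3 consistent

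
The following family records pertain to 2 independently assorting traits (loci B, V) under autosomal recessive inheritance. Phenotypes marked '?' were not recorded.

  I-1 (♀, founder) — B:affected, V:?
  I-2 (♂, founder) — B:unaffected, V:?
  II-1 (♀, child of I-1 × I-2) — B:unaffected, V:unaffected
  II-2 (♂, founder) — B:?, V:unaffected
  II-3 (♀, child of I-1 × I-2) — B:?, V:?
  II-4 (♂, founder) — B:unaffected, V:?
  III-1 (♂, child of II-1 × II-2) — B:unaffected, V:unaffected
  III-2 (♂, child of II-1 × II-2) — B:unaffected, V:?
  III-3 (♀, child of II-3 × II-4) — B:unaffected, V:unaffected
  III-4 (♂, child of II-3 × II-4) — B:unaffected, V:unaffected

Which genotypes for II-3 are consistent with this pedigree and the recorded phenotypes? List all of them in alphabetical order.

B/I-1 aff ·: bb
B/I-2 un ·: BB|Bb
B/II-1 un I-1×I-2: Bb
B/II-2 ? ·: BB|Bb|bb
B/II-3 ? I-1×I-2: Bb|bb
B/II-4 un ·: BB|Bb
B/III-1 un II-1×II-2: BB|Bb
B/III-2 un II-1×II-2: BB|Bb
B/III-3 un II-3×II-4: BB|Bb
B/III-4 un II-3×II-4: BB|Bb
⇒ B over [I-1,I-2,II-1,II-2,II-3,II-4,III-1,III-2,III-3,III-4]: 162 consistent
V/I-1 ? ·: VV|Vv|vv
V/I-2 ? ·: VV|Vv|vv
V/II-1 un I-1×I-2: VV|Vv
V/II-2 un ·: VV|Vv
V/II-3 ? I-1×I-2: VV|Vv|vv
V/II-4 ? ·: VV|Vv|vv
V/III-1 un II-1×II-2: VV|Vv
V/III-2 ? II-1×II-2: VV|Vv|vv
V/III-3 un II-3×II-4: VV|Vv
V/III-4 un II-3×II-4: VV|Vv
⇒ V over [I-1,I-2,II-1,II-2,II-3,II-4,III-1,III-2,III-3,III-4]: 1135 consistent

II-3 ∈ {Bb VV, Bb Vv, Bb vv, bb VV, bb Vv, bb vv}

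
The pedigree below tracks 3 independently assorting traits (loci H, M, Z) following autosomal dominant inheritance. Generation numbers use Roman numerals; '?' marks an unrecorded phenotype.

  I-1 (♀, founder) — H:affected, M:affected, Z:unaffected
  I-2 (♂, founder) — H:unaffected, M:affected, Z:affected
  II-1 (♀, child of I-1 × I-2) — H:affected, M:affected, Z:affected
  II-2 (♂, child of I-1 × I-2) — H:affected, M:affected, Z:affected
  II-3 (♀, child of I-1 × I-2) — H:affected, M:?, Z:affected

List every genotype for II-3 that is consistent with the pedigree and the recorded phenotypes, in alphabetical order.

II-3 ∈ {Hh MM Zz, Hh Mm Zz, Hh mm Zz}

H/I-1 aff ·: Hh|HH
H/I-2 un ·: hh
H/II-1 aff I-1×I-2: Hh
H/II-2 aff I-1×I-2: Hh
H/II-3 aff I-1×I-2: Hh
⇒ H over [I-1,I-2,II-1,II-2,II-3]: 2 consistent
M/I-1 aff ·: Mm|MM
M/I-2 aff ·: Mm|MM
M/II-1 aff I-1×I-2: Mm|MM
M/II-2 aff I-1×I-2: Mm|MM
M/II-3 ? I-1×I-2: mm|Mm|MM
⇒ M over [I-1,I-2,II-1,II-2,II-3]: 29 consistent
Z/I-1 un ·: zz
Z/I-2 aff ·: Zz|ZZ
Z/II-1 aff I-1×I-2: Zz
Z/II-2 aff I-1×I-2: Zz
Z/II-3 aff I-1×I-2: Zz
⇒ Z over [I-1,I-2,II-1,II-2,II-3]: 2 consistent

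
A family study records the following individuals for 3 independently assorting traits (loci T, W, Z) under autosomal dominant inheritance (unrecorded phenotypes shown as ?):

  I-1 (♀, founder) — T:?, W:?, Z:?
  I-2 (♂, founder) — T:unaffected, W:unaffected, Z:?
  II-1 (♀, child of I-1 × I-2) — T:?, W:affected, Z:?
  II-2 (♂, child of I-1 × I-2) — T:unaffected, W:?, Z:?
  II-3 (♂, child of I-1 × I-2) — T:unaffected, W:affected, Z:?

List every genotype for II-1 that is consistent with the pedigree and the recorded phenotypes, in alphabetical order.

II-1 ∈ {Tt Ww ZZ, Tt Ww Zz, Tt Ww zz, tt Ww ZZ, tt Ww Zz, tt Ww zz}

T/I-1 ? ·: tt|Tt
T/I-2 un ·: tt
T/II-1 ? I-1×I-2: tt|Tt
T/II-2 un I-1×I-2: tt
T/II-3 un I-1×I-2: tt
⇒ T over [I-1,I-2,II-1,II-2,II-3]: 3 consistent
W/I-1 ? ·: Ww|WW
W/I-2 un ·: ww
W/II-1 aff I-1×I-2: Ww
W/II-2 ? I-1×I-2: ww|Ww
W/II-3 aff I-1×I-2: Ww
⇒ W over [I-1,I-2,II-1,II-2,II-3]: 3 consistent
Z/I-1 ? ·: zz|Zz|ZZ
Z/I-2 ? ·: zz|Zz|ZZ
Z/II-1 ? I-1×I-2: zz|Zz|ZZ
Z/II-2 ? I-1×I-2: zz|Zz|ZZ
Z/II-3 ? I-1×I-2: zz|Zz|ZZ
⇒ Z over [I-1,I-2,II-1,II-2,II-3]: 63 consistent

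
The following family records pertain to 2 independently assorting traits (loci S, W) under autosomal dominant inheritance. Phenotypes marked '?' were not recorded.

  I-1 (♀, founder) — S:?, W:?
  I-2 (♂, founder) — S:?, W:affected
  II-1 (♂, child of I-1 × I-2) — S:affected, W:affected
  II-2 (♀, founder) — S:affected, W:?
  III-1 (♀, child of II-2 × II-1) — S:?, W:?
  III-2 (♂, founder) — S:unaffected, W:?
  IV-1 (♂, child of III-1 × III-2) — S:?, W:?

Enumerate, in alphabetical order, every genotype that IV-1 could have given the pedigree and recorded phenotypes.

IV-1 ∈ {Ss WW, Ss Ww, Ss ww, ss WW, ss Ww, ss ww}

S/I-1 ? ·: ss|Ss|SS
S/I-2 ? ·: ss|Ss|SS
S/II-1 aff I-1×I-2: Ss|SS
S/II-2 aff ·: Ss|SS
S/III-1 ? II-2×II-1: ss|Ss|SS
S/III-2 un ·: ss
S/IV-1 ? III-1×III-2: ss|Ss
⇒ S over [I-1,I-2,II-1,II-2,III-1,III-2,IV-1]: 65 consistent
W/I-1 ? ·: ww|Ww|WW
W/I-2 aff ·: Ww|WW
W/II-1 aff I-1×I-2: Ww|WW
W/II-2 ? ·: ww|Ww|WW
W/III-1 ? II-2×II-1: ww|Ww|WW
W/III-2 ? ·: ww|Ww|WW
W/IV-1 ? III-1×III-2: ww|Ww|WW
⇒ W over [I-1,I-2,II-1,II-2,III-1,III-2,IV-1]: 273 consistent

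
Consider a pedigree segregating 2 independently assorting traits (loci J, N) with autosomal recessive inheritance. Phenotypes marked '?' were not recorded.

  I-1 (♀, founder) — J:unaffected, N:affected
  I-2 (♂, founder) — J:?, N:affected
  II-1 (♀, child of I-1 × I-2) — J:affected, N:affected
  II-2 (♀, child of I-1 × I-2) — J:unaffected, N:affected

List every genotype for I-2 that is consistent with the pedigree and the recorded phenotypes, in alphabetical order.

I-2 ∈ {Jj nn, jj nn}

J/I-1 un ·: Jj
J/I-2 ? ·: Jj|jj
J/II-1 aff I-1×I-2: jj
J/II-2 un I-1×I-2: JJ|Jj
⇒ J over [I-1,I-2,II-1,II-2]: 3 consistent
N/I-1 aff ·: nn
N/I-2 aff ·: nn
N/II-1 aff I-1×I-2: nn
N/II-2 aff I-1×I-2: nn
⇒ N over [I-1,I-2,II-1,II-2]: 1 consistent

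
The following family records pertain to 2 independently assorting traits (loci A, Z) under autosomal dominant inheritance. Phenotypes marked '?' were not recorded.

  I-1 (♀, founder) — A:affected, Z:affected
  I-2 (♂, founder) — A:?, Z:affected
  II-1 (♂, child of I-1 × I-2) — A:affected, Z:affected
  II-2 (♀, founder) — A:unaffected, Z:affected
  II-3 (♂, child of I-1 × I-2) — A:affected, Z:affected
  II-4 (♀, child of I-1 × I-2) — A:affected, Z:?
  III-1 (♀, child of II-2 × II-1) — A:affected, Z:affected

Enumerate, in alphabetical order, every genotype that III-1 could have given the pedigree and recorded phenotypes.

III-1 ∈ {Aa ZZ, Aa Zz}

A/I-1 aff ·: Aa|AA
A/I-2 ? ·: aa|Aa|AA
A/II-1 aff I-1×I-2: Aa|AA
A/II-2 un ·: aa
A/II-3 aff I-1×I-2: Aa|AA
A/II-4 aff I-1×I-2: Aa|AA
A/III-1 aff II-2×II-1: Aa
⇒ A over [I-1,I-2,II-1,II-2,II-3,II-4,III-1]: 27 consistent
Z/I-1 aff ·: Zz|ZZ
Z/I-2 aff ·: Zz|ZZ
Z/II-1 aff I-1×I-2: Zz|ZZ
Z/II-2 aff ·: Zz|ZZ
Z/II-3 aff I-1×I-2: Zz|ZZ
Z/II-4 ? I-1×I-2: zz|Zz|ZZ
Z/III-1 aff II-2×II-1: Zz|ZZ
⇒ Z over [I-1,I-2,II-1,II-2,II-3,II-4,III-1]: 101 consistent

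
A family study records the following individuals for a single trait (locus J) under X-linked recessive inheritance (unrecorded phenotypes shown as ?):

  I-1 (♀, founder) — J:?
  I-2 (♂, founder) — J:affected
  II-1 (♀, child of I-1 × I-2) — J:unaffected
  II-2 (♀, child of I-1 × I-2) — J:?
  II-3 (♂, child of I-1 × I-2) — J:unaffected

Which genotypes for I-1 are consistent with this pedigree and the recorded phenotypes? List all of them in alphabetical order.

I-1 ∈ {X^JX^J, X^JX^j}

J/I-1 ? ·: X^JX^J|X^JX^j
J/I-2 aff ·: X^jY
J/II-1 un I-1×I-2: X^JX^j
J/II-2 ? I-1×I-2: X^JX^j|X^jX^j
J/II-3 un I-1×I-2: X^JY
⇒ J over [I-1,I-2,II-1,II-2,II-3]: 3 consistent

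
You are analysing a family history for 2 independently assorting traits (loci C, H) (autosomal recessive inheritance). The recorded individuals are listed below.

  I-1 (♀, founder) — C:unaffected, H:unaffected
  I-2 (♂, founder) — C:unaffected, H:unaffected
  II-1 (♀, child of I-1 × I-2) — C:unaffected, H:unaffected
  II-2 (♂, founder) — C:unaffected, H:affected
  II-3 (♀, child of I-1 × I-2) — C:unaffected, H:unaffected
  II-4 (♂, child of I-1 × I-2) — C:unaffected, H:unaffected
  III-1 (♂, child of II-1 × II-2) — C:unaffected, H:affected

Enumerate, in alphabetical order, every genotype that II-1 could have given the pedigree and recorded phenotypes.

II-1 ∈ {CC Hh, Cc Hh}

C/I-1 un ·: CC|Cc
C/I-2 un ·: CC|Cc
C/II-1 un I-1×I-2: CC|Cc
C/II-2 un ·: CC|Cc
C/II-3 un I-1×I-2: CC|Cc
C/II-4 un I-1×I-2: CC|Cc
C/III-1 un II-1×II-2: CC|Cc
⇒ C over [I-1,I-2,II-1,II-2,II-3,II-4,III-1]: 87 consistent
H/I-1 un ·: HH|Hh
H/I-2 un ·: HH|Hh
H/II-1 un I-1×I-2: Hh
H/II-2 aff ·: hh
H/II-3 un I-1×I-2: HH|Hh
H/II-4 un I-1×I-2: HH|Hh
H/III-1 aff II-1×II-2: hh
⇒ H over [I-1,I-2,II-1,II-2,II-3,II-4,III-1]: 12 consistent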